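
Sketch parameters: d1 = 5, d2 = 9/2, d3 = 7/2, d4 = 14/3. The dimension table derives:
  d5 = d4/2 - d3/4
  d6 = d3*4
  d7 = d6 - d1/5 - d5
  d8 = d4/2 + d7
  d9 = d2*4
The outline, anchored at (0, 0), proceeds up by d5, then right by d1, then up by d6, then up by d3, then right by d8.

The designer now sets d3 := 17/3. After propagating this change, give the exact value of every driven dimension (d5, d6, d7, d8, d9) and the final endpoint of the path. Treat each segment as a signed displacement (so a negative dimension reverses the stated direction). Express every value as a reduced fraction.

d5 = 11/12
d6 = 68/3
d7 = 83/4
d8 = 277/12
d9 = 18
endpoint = (337/12, 117/4)

Apply edit: d3 := 17/3
  d5 = d4/2 - d3/4 = 11/12
  d6 = d3*4 = 68/3
  d7 = d6 - d1/5 - d5 = 83/4
  d8 = d4/2 + d7 = 277/12
  d9 = d2*4 = 18
Walk from origin (0, 0):
  seg 1: up by d5 = 11/12 → (0, 11/12)
  seg 2: right by d1 = 5 → (5, 11/12)
  seg 3: up by d6 = 68/3 → (5, 283/12)
  seg 4: up by d3 = 17/3 → (5, 117/4)
  seg 5: right by d8 = 277/12 → (337/12, 117/4)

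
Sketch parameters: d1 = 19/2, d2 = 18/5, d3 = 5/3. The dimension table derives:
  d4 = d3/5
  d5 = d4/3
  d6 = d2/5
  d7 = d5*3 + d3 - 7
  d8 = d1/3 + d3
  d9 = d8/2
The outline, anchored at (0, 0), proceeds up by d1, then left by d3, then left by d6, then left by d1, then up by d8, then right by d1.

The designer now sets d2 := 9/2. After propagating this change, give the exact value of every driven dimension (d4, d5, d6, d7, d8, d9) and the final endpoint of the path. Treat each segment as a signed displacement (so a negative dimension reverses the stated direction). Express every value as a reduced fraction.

Apply edit: d2 := 9/2
  d4 = d3/5 = 1/3
  d5 = d4/3 = 1/9
  d6 = d2/5 = 9/10
  d7 = d5*3 + d3 - 7 = -5
  d8 = d1/3 + d3 = 29/6
  d9 = d8/2 = 29/12
Walk from origin (0, 0):
  seg 1: up by d1 = 19/2 → (0, 19/2)
  seg 2: left by d3 = 5/3 → (-5/3, 19/2)
  seg 3: left by d6 = 9/10 → (-77/30, 19/2)
  seg 4: left by d1 = 19/2 → (-181/15, 19/2)
  seg 5: up by d8 = 29/6 → (-181/15, 43/3)
  seg 6: right by d1 = 19/2 → (-77/30, 43/3)

d4 = 1/3
d5 = 1/9
d6 = 9/10
d7 = -5
d8 = 29/6
d9 = 29/12
endpoint = (-77/30, 43/3)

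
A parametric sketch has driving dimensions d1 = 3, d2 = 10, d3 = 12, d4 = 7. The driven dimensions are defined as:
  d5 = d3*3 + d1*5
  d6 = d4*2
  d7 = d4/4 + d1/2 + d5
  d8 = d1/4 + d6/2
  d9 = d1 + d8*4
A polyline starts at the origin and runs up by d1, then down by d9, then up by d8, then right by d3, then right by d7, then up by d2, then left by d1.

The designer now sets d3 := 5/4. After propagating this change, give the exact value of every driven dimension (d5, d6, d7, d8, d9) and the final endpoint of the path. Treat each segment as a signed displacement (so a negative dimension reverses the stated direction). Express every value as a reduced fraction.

Apply edit: d3 := 5/4
  d5 = d3*3 + d1*5 = 75/4
  d6 = d4*2 = 14
  d7 = d4/4 + d1/2 + d5 = 22
  d8 = d1/4 + d6/2 = 31/4
  d9 = d1 + d8*4 = 34
Walk from origin (0, 0):
  seg 1: up by d1 = 3 → (0, 3)
  seg 2: down by d9 = 34 → (0, -31)
  seg 3: up by d8 = 31/4 → (0, -93/4)
  seg 4: right by d3 = 5/4 → (5/4, -93/4)
  seg 5: right by d7 = 22 → (93/4, -93/4)
  seg 6: up by d2 = 10 → (93/4, -53/4)
  seg 7: left by d1 = 3 → (81/4, -53/4)

d5 = 75/4
d6 = 14
d7 = 22
d8 = 31/4
d9 = 34
endpoint = (81/4, -53/4)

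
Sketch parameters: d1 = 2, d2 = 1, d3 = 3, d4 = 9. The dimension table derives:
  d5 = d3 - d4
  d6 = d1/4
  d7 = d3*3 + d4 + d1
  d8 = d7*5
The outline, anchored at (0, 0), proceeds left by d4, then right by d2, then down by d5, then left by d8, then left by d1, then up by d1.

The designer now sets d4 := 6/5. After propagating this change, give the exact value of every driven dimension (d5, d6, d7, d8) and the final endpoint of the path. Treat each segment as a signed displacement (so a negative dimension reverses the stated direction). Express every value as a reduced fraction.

d5 = 9/5
d6 = 1/2
d7 = 61/5
d8 = 61
endpoint = (-316/5, 1/5)

Apply edit: d4 := 6/5
  d5 = d3 - d4 = 9/5
  d6 = d1/4 = 1/2
  d7 = d3*3 + d4 + d1 = 61/5
  d8 = d7*5 = 61
Walk from origin (0, 0):
  seg 1: left by d4 = 6/5 → (-6/5, 0)
  seg 2: right by d2 = 1 → (-1/5, 0)
  seg 3: down by d5 = 9/5 → (-1/5, -9/5)
  seg 4: left by d8 = 61 → (-306/5, -9/5)
  seg 5: left by d1 = 2 → (-316/5, -9/5)
  seg 6: up by d1 = 2 → (-316/5, 1/5)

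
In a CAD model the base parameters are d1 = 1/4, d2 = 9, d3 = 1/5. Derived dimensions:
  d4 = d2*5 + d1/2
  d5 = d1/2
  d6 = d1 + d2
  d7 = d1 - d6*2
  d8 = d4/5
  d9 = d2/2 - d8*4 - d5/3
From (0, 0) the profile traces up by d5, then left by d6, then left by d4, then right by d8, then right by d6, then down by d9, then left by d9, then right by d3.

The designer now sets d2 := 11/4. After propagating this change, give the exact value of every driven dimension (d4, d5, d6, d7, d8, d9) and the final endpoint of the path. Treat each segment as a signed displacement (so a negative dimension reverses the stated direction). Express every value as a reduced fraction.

Apply edit: d2 := 11/4
  d4 = d2*5 + d1/2 = 111/8
  d5 = d1/2 = 1/8
  d6 = d1 + d2 = 3
  d7 = d1 - d6*2 = -23/4
  d8 = d4/5 = 111/40
  d9 = d2/2 - d8*4 - d5/3 = -293/30
Walk from origin (0, 0):
  seg 1: up by d5 = 1/8 → (0, 1/8)
  seg 2: left by d6 = 3 → (-3, 1/8)
  seg 3: left by d4 = 111/8 → (-135/8, 1/8)
  seg 4: right by d8 = 111/40 → (-141/10, 1/8)
  seg 5: right by d6 = 3 → (-111/10, 1/8)
  seg 6: down by d9 = -293/30 → (-111/10, 1187/120)
  seg 7: left by d9 = -293/30 → (-4/3, 1187/120)
  seg 8: right by d3 = 1/5 → (-17/15, 1187/120)

d4 = 111/8
d5 = 1/8
d6 = 3
d7 = -23/4
d8 = 111/40
d9 = -293/30
endpoint = (-17/15, 1187/120)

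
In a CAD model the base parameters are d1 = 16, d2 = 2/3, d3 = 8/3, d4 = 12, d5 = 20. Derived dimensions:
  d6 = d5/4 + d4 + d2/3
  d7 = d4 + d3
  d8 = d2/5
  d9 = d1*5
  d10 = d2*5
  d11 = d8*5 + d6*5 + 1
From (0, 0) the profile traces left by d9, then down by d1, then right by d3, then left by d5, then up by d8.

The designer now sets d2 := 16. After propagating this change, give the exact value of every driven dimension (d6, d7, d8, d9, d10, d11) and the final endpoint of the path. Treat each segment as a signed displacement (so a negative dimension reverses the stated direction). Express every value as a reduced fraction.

d6 = 67/3
d7 = 44/3
d8 = 16/5
d9 = 80
d10 = 80
d11 = 386/3
endpoint = (-292/3, -64/5)

Apply edit: d2 := 16
  d6 = d5/4 + d4 + d2/3 = 67/3
  d7 = d4 + d3 = 44/3
  d8 = d2/5 = 16/5
  d9 = d1*5 = 80
  d10 = d2*5 = 80
  d11 = d8*5 + d6*5 + 1 = 386/3
Walk from origin (0, 0):
  seg 1: left by d9 = 80 → (-80, 0)
  seg 2: down by d1 = 16 → (-80, -16)
  seg 3: right by d3 = 8/3 → (-232/3, -16)
  seg 4: left by d5 = 20 → (-292/3, -16)
  seg 5: up by d8 = 16/5 → (-292/3, -64/5)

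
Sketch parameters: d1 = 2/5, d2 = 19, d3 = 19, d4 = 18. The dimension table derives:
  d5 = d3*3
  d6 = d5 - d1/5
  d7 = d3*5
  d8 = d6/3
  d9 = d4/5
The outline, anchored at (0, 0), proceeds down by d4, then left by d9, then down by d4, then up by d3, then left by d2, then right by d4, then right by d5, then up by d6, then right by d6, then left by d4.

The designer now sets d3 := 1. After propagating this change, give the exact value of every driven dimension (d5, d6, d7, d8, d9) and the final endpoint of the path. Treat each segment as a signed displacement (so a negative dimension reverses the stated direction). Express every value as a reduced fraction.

Apply edit: d3 := 1
  d5 = d3*3 = 3
  d6 = d5 - d1/5 = 73/25
  d7 = d3*5 = 5
  d8 = d6/3 = 73/75
  d9 = d4/5 = 18/5
Walk from origin (0, 0):
  seg 1: down by d4 = 18 → (0, -18)
  seg 2: left by d9 = 18/5 → (-18/5, -18)
  seg 3: down by d4 = 18 → (-18/5, -36)
  seg 4: up by d3 = 1 → (-18/5, -35)
  seg 5: left by d2 = 19 → (-113/5, -35)
  seg 6: right by d4 = 18 → (-23/5, -35)
  seg 7: right by d5 = 3 → (-8/5, -35)
  seg 8: up by d6 = 73/25 → (-8/5, -802/25)
  seg 9: right by d6 = 73/25 → (33/25, -802/25)
  seg 10: left by d4 = 18 → (-417/25, -802/25)

d5 = 3
d6 = 73/25
d7 = 5
d8 = 73/75
d9 = 18/5
endpoint = (-417/25, -802/25)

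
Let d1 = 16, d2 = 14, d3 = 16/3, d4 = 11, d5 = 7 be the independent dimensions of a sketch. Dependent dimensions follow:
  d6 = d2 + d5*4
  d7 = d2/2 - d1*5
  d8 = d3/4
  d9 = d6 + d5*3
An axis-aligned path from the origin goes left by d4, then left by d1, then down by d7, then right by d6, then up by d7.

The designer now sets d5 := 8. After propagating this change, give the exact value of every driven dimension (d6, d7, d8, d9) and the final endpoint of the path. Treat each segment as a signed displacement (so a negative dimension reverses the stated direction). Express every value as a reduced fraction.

d6 = 46
d7 = -73
d8 = 4/3
d9 = 70
endpoint = (19, 0)

Apply edit: d5 := 8
  d6 = d2 + d5*4 = 46
  d7 = d2/2 - d1*5 = -73
  d8 = d3/4 = 4/3
  d9 = d6 + d5*3 = 70
Walk from origin (0, 0):
  seg 1: left by d4 = 11 → (-11, 0)
  seg 2: left by d1 = 16 → (-27, 0)
  seg 3: down by d7 = -73 → (-27, 73)
  seg 4: right by d6 = 46 → (19, 73)
  seg 5: up by d7 = -73 → (19, 0)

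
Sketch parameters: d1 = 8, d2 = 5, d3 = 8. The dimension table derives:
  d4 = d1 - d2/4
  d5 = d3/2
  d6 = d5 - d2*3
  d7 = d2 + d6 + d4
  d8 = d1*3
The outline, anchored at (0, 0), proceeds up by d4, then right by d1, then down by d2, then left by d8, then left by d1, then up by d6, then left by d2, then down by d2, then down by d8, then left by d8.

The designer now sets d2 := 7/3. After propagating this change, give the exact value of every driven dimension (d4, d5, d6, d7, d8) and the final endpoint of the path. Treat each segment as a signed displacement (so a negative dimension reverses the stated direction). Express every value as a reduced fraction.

Apply edit: d2 := 7/3
  d4 = d1 - d2/4 = 89/12
  d5 = d3/2 = 4
  d6 = d5 - d2*3 = -3
  d7 = d2 + d6 + d4 = 27/4
  d8 = d1*3 = 24
Walk from origin (0, 0):
  seg 1: up by d4 = 89/12 → (0, 89/12)
  seg 2: right by d1 = 8 → (8, 89/12)
  seg 3: down by d2 = 7/3 → (8, 61/12)
  seg 4: left by d8 = 24 → (-16, 61/12)
  seg 5: left by d1 = 8 → (-24, 61/12)
  seg 6: up by d6 = -3 → (-24, 25/12)
  seg 7: left by d2 = 7/3 → (-79/3, 25/12)
  seg 8: down by d2 = 7/3 → (-79/3, -1/4)
  seg 9: down by d8 = 24 → (-79/3, -97/4)
  seg 10: left by d8 = 24 → (-151/3, -97/4)

d4 = 89/12
d5 = 4
d6 = -3
d7 = 27/4
d8 = 24
endpoint = (-151/3, -97/4)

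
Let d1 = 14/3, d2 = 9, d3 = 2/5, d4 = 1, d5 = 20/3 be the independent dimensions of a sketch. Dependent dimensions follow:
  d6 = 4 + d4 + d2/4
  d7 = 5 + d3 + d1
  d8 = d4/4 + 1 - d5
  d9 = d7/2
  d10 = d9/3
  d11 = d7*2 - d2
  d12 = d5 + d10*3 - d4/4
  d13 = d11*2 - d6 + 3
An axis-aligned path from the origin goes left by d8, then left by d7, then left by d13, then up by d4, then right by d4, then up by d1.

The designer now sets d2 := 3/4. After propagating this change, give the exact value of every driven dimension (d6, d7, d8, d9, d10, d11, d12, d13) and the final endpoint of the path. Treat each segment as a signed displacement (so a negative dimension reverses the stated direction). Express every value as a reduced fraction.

Apply edit: d2 := 3/4
  d6 = 4 + d4 + d2/4 = 83/16
  d7 = 5 + d3 + d1 = 151/15
  d8 = d4/4 + 1 - d5 = -65/12
  d9 = d7/2 = 151/30
  d10 = d9/3 = 151/90
  d11 = d7*2 - d2 = 1163/60
  d12 = d5 + d10*3 - d4/4 = 229/20
  d13 = d11*2 - d6 + 3 = 8779/240
Walk from origin (0, 0):
  seg 1: left by d8 = -65/12 → (65/12, 0)
  seg 2: left by d7 = 151/15 → (-93/20, 0)
  seg 3: left by d13 = 8779/240 → (-1979/48, 0)
  seg 4: up by d4 = 1 → (-1979/48, 1)
  seg 5: right by d4 = 1 → (-1931/48, 1)
  seg 6: up by d1 = 14/3 → (-1931/48, 17/3)

d6 = 83/16
d7 = 151/15
d8 = -65/12
d9 = 151/30
d10 = 151/90
d11 = 1163/60
d12 = 229/20
d13 = 8779/240
endpoint = (-1931/48, 17/3)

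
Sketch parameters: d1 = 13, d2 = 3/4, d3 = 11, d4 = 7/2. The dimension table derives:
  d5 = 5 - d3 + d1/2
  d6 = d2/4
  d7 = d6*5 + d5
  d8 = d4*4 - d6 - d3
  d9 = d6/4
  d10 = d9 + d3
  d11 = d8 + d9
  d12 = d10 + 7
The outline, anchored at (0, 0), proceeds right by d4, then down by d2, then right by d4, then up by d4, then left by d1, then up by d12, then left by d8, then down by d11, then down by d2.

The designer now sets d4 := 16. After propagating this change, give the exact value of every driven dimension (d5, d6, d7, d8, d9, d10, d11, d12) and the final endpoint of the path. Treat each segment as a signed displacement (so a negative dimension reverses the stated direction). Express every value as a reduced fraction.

d5 = 1/2
d6 = 3/16
d7 = 23/16
d8 = 845/16
d9 = 3/64
d10 = 707/64
d11 = 3383/64
d12 = 1155/64
endpoint = (-541/16, -325/16)

Apply edit: d4 := 16
  d5 = 5 - d3 + d1/2 = 1/2
  d6 = d2/4 = 3/16
  d7 = d6*5 + d5 = 23/16
  d8 = d4*4 - d6 - d3 = 845/16
  d9 = d6/4 = 3/64
  d10 = d9 + d3 = 707/64
  d11 = d8 + d9 = 3383/64
  d12 = d10 + 7 = 1155/64
Walk from origin (0, 0):
  seg 1: right by d4 = 16 → (16, 0)
  seg 2: down by d2 = 3/4 → (16, -3/4)
  seg 3: right by d4 = 16 → (32, -3/4)
  seg 4: up by d4 = 16 → (32, 61/4)
  seg 5: left by d1 = 13 → (19, 61/4)
  seg 6: up by d12 = 1155/64 → (19, 2131/64)
  seg 7: left by d8 = 845/16 → (-541/16, 2131/64)
  seg 8: down by d11 = 3383/64 → (-541/16, -313/16)
  seg 9: down by d2 = 3/4 → (-541/16, -325/16)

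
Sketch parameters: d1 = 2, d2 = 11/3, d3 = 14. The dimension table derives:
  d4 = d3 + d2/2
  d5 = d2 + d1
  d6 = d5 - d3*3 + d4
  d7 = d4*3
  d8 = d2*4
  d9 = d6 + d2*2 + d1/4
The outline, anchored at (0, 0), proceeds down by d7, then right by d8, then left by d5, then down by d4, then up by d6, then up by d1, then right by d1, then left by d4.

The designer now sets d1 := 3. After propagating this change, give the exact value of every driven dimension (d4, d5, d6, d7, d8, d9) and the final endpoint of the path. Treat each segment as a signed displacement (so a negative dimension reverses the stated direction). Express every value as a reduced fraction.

Apply edit: d1 := 3
  d4 = d3 + d2/2 = 95/6
  d5 = d2 + d1 = 20/3
  d6 = d5 - d3*3 + d4 = -39/2
  d7 = d4*3 = 95/2
  d8 = d2*4 = 44/3
  d9 = d6 + d2*2 + d1/4 = -137/12
Walk from origin (0, 0):
  seg 1: down by d7 = 95/2 → (0, -95/2)
  seg 2: right by d8 = 44/3 → (44/3, -95/2)
  seg 3: left by d5 = 20/3 → (8, -95/2)
  seg 4: down by d4 = 95/6 → (8, -190/3)
  seg 5: up by d6 = -39/2 → (8, -497/6)
  seg 6: up by d1 = 3 → (8, -479/6)
  seg 7: right by d1 = 3 → (11, -479/6)
  seg 8: left by d4 = 95/6 → (-29/6, -479/6)

d4 = 95/6
d5 = 20/3
d6 = -39/2
d7 = 95/2
d8 = 44/3
d9 = -137/12
endpoint = (-29/6, -479/6)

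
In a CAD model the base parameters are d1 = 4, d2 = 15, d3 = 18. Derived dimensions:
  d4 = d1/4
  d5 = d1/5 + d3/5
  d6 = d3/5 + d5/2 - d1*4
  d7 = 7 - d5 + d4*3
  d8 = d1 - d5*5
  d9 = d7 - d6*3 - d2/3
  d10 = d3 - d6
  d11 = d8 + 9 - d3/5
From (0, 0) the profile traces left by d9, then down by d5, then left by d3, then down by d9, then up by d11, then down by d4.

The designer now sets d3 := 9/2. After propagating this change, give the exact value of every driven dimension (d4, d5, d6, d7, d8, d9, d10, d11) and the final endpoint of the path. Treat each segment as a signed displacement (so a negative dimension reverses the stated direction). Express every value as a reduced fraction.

d4 = 1
d5 = 17/10
d6 = -57/4
d7 = 83/10
d8 = -9/2
d9 = 921/20
d10 = 75/4
d11 = 18/5
endpoint = (-1011/20, -903/20)

Apply edit: d3 := 9/2
  d4 = d1/4 = 1
  d5 = d1/5 + d3/5 = 17/10
  d6 = d3/5 + d5/2 - d1*4 = -57/4
  d7 = 7 - d5 + d4*3 = 83/10
  d8 = d1 - d5*5 = -9/2
  d9 = d7 - d6*3 - d2/3 = 921/20
  d10 = d3 - d6 = 75/4
  d11 = d8 + 9 - d3/5 = 18/5
Walk from origin (0, 0):
  seg 1: left by d9 = 921/20 → (-921/20, 0)
  seg 2: down by d5 = 17/10 → (-921/20, -17/10)
  seg 3: left by d3 = 9/2 → (-1011/20, -17/10)
  seg 4: down by d9 = 921/20 → (-1011/20, -191/4)
  seg 5: up by d11 = 18/5 → (-1011/20, -883/20)
  seg 6: down by d4 = 1 → (-1011/20, -903/20)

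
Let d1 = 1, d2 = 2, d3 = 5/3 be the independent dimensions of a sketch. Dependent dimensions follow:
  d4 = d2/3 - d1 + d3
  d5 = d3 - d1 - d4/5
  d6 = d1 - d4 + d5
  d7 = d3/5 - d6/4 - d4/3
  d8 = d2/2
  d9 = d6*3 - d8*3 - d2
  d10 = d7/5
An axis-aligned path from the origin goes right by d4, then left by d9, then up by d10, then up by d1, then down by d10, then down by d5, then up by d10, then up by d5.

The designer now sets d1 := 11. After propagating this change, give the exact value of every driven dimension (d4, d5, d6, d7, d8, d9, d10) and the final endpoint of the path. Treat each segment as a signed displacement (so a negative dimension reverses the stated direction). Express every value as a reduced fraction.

d4 = -26/3
d5 = -38/5
d6 = 181/15
d7 = 37/180
d8 = 1
d9 = 156/5
d10 = 37/900
endpoint = (-598/15, 9937/900)

Apply edit: d1 := 11
  d4 = d2/3 - d1 + d3 = -26/3
  d5 = d3 - d1 - d4/5 = -38/5
  d6 = d1 - d4 + d5 = 181/15
  d7 = d3/5 - d6/4 - d4/3 = 37/180
  d8 = d2/2 = 1
  d9 = d6*3 - d8*3 - d2 = 156/5
  d10 = d7/5 = 37/900
Walk from origin (0, 0):
  seg 1: right by d4 = -26/3 → (-26/3, 0)
  seg 2: left by d9 = 156/5 → (-598/15, 0)
  seg 3: up by d10 = 37/900 → (-598/15, 37/900)
  seg 4: up by d1 = 11 → (-598/15, 9937/900)
  seg 5: down by d10 = 37/900 → (-598/15, 11)
  seg 6: down by d5 = -38/5 → (-598/15, 93/5)
  seg 7: up by d10 = 37/900 → (-598/15, 16777/900)
  seg 8: up by d5 = -38/5 → (-598/15, 9937/900)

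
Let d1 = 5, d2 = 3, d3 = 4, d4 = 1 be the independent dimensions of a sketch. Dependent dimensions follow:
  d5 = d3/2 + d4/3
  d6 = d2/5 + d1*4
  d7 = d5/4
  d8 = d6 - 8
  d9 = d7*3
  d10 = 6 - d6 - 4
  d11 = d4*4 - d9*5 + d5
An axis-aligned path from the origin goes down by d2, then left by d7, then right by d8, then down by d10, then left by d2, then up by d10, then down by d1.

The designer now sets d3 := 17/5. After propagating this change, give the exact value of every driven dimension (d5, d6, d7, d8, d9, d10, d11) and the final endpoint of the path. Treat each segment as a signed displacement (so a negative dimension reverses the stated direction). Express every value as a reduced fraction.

d5 = 61/30
d6 = 103/5
d7 = 61/120
d8 = 63/5
d9 = 61/40
d10 = -93/5
d11 = -191/120
endpoint = (1091/120, -8)

Apply edit: d3 := 17/5
  d5 = d3/2 + d4/3 = 61/30
  d6 = d2/5 + d1*4 = 103/5
  d7 = d5/4 = 61/120
  d8 = d6 - 8 = 63/5
  d9 = d7*3 = 61/40
  d10 = 6 - d6 - 4 = -93/5
  d11 = d4*4 - d9*5 + d5 = -191/120
Walk from origin (0, 0):
  seg 1: down by d2 = 3 → (0, -3)
  seg 2: left by d7 = 61/120 → (-61/120, -3)
  seg 3: right by d8 = 63/5 → (1451/120, -3)
  seg 4: down by d10 = -93/5 → (1451/120, 78/5)
  seg 5: left by d2 = 3 → (1091/120, 78/5)
  seg 6: up by d10 = -93/5 → (1091/120, -3)
  seg 7: down by d1 = 5 → (1091/120, -8)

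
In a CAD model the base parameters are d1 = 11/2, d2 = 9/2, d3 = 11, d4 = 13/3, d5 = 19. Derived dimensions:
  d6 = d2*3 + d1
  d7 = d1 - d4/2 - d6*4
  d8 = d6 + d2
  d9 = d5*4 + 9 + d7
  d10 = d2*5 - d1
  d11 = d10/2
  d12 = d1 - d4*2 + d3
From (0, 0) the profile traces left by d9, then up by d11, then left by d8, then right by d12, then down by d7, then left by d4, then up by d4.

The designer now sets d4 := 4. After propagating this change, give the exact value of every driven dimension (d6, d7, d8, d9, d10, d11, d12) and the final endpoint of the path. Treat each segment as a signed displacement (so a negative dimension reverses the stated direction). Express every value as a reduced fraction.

d6 = 19
d7 = -145/2
d8 = 47/2
d9 = 25/2
d10 = 17
d11 = 17/2
d12 = 17/2
endpoint = (-63/2, 85)

Apply edit: d4 := 4
  d6 = d2*3 + d1 = 19
  d7 = d1 - d4/2 - d6*4 = -145/2
  d8 = d6 + d2 = 47/2
  d9 = d5*4 + 9 + d7 = 25/2
  d10 = d2*5 - d1 = 17
  d11 = d10/2 = 17/2
  d12 = d1 - d4*2 + d3 = 17/2
Walk from origin (0, 0):
  seg 1: left by d9 = 25/2 → (-25/2, 0)
  seg 2: up by d11 = 17/2 → (-25/2, 17/2)
  seg 3: left by d8 = 47/2 → (-36, 17/2)
  seg 4: right by d12 = 17/2 → (-55/2, 17/2)
  seg 5: down by d7 = -145/2 → (-55/2, 81)
  seg 6: left by d4 = 4 → (-63/2, 81)
  seg 7: up by d4 = 4 → (-63/2, 85)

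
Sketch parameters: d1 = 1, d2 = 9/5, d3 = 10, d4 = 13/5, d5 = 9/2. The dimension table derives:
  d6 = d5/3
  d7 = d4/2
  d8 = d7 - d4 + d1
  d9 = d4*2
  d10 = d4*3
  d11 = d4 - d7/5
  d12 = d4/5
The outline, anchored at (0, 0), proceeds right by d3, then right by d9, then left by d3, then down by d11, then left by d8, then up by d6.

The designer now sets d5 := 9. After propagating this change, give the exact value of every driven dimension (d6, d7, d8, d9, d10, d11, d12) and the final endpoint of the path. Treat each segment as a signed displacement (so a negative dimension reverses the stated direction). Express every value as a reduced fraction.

Apply edit: d5 := 9
  d6 = d5/3 = 3
  d7 = d4/2 = 13/10
  d8 = d7 - d4 + d1 = -3/10
  d9 = d4*2 = 26/5
  d10 = d4*3 = 39/5
  d11 = d4 - d7/5 = 117/50
  d12 = d4/5 = 13/25
Walk from origin (0, 0):
  seg 1: right by d3 = 10 → (10, 0)
  seg 2: right by d9 = 26/5 → (76/5, 0)
  seg 3: left by d3 = 10 → (26/5, 0)
  seg 4: down by d11 = 117/50 → (26/5, -117/50)
  seg 5: left by d8 = -3/10 → (11/2, -117/50)
  seg 6: up by d6 = 3 → (11/2, 33/50)

d6 = 3
d7 = 13/10
d8 = -3/10
d9 = 26/5
d10 = 39/5
d11 = 117/50
d12 = 13/25
endpoint = (11/2, 33/50)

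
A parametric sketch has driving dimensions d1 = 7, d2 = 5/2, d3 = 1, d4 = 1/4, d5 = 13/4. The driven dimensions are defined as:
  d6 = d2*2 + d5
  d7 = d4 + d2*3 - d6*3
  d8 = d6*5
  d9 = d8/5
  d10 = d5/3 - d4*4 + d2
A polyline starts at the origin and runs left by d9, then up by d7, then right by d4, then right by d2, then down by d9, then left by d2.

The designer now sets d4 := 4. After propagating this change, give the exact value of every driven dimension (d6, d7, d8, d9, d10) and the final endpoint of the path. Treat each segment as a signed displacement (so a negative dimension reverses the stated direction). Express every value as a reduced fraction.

d6 = 33/4
d7 = -53/4
d8 = 165/4
d9 = 33/4
d10 = -149/12
endpoint = (-17/4, -43/2)

Apply edit: d4 := 4
  d6 = d2*2 + d5 = 33/4
  d7 = d4 + d2*3 - d6*3 = -53/4
  d8 = d6*5 = 165/4
  d9 = d8/5 = 33/4
  d10 = d5/3 - d4*4 + d2 = -149/12
Walk from origin (0, 0):
  seg 1: left by d9 = 33/4 → (-33/4, 0)
  seg 2: up by d7 = -53/4 → (-33/4, -53/4)
  seg 3: right by d4 = 4 → (-17/4, -53/4)
  seg 4: right by d2 = 5/2 → (-7/4, -53/4)
  seg 5: down by d9 = 33/4 → (-7/4, -43/2)
  seg 6: left by d2 = 5/2 → (-17/4, -43/2)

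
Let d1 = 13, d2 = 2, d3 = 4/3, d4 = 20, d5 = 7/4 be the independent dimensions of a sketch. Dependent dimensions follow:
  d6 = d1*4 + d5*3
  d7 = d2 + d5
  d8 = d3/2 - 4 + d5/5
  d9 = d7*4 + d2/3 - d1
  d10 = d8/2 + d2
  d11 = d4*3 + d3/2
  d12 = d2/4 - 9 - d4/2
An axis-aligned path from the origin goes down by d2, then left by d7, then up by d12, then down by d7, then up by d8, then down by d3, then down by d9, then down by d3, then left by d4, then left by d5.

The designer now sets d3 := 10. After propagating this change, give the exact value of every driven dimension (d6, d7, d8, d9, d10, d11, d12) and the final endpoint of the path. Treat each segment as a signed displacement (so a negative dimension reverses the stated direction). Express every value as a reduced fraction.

Apply edit: d3 := 10
  d6 = d1*4 + d5*3 = 229/4
  d7 = d2 + d5 = 15/4
  d8 = d3/2 - 4 + d5/5 = 27/20
  d9 = d7*4 + d2/3 - d1 = 8/3
  d10 = d8/2 + d2 = 107/40
  d11 = d4*3 + d3/2 = 65
  d12 = d2/4 - 9 - d4/2 = -37/2
Walk from origin (0, 0):
  seg 1: down by d2 = 2 → (0, -2)
  seg 2: left by d7 = 15/4 → (-15/4, -2)
  seg 3: up by d12 = -37/2 → (-15/4, -41/2)
  seg 4: down by d7 = 15/4 → (-15/4, -97/4)
  seg 5: up by d8 = 27/20 → (-15/4, -229/10)
  seg 6: down by d3 = 10 → (-15/4, -329/10)
  seg 7: down by d9 = 8/3 → (-15/4, -1067/30)
  seg 8: down by d3 = 10 → (-15/4, -1367/30)
  seg 9: left by d4 = 20 → (-95/4, -1367/30)
  seg 10: left by d5 = 7/4 → (-51/2, -1367/30)

d6 = 229/4
d7 = 15/4
d8 = 27/20
d9 = 8/3
d10 = 107/40
d11 = 65
d12 = -37/2
endpoint = (-51/2, -1367/30)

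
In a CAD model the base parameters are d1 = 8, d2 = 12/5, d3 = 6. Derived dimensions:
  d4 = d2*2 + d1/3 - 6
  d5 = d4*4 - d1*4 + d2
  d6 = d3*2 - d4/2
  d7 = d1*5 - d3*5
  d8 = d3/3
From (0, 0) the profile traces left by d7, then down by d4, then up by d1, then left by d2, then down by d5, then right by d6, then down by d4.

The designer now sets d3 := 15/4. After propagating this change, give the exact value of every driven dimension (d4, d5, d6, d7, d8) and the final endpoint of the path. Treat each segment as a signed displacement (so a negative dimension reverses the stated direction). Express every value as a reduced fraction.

Apply edit: d3 := 15/4
  d4 = d2*2 + d1/3 - 6 = 22/15
  d5 = d4*4 - d1*4 + d2 = -356/15
  d6 = d3*2 - d4/2 = 203/30
  d7 = d1*5 - d3*5 = 85/4
  d8 = d3/3 = 5/4
Walk from origin (0, 0):
  seg 1: left by d7 = 85/4 → (-85/4, 0)
  seg 2: down by d4 = 22/15 → (-85/4, -22/15)
  seg 3: up by d1 = 8 → (-85/4, 98/15)
  seg 4: left by d2 = 12/5 → (-473/20, 98/15)
  seg 5: down by d5 = -356/15 → (-473/20, 454/15)
  seg 6: right by d6 = 203/30 → (-1013/60, 454/15)
  seg 7: down by d4 = 22/15 → (-1013/60, 144/5)

d4 = 22/15
d5 = -356/15
d6 = 203/30
d7 = 85/4
d8 = 5/4
endpoint = (-1013/60, 144/5)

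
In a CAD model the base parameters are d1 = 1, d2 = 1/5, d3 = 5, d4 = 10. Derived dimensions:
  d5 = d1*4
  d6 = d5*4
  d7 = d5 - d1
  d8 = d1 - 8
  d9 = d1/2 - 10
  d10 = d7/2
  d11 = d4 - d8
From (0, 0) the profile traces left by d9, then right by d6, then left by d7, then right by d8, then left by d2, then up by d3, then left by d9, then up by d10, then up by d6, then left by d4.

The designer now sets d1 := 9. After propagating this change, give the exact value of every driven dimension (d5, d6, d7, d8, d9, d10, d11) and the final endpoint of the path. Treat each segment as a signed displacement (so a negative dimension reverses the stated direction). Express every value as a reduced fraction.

d5 = 36
d6 = 144
d7 = 27
d8 = 1
d9 = -11/2
d10 = 27/2
d11 = 9
endpoint = (594/5, 325/2)

Apply edit: d1 := 9
  d5 = d1*4 = 36
  d6 = d5*4 = 144
  d7 = d5 - d1 = 27
  d8 = d1 - 8 = 1
  d9 = d1/2 - 10 = -11/2
  d10 = d7/2 = 27/2
  d11 = d4 - d8 = 9
Walk from origin (0, 0):
  seg 1: left by d9 = -11/2 → (11/2, 0)
  seg 2: right by d6 = 144 → (299/2, 0)
  seg 3: left by d7 = 27 → (245/2, 0)
  seg 4: right by d8 = 1 → (247/2, 0)
  seg 5: left by d2 = 1/5 → (1233/10, 0)
  seg 6: up by d3 = 5 → (1233/10, 5)
  seg 7: left by d9 = -11/2 → (644/5, 5)
  seg 8: up by d10 = 27/2 → (644/5, 37/2)
  seg 9: up by d6 = 144 → (644/5, 325/2)
  seg 10: left by d4 = 10 → (594/5, 325/2)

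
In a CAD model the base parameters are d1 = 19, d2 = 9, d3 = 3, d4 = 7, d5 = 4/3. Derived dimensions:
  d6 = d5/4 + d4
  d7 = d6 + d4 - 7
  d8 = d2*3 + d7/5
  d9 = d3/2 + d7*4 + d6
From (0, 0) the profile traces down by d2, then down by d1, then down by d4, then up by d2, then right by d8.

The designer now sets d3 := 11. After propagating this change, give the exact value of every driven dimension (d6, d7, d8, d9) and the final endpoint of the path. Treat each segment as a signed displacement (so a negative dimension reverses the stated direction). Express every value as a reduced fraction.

d6 = 22/3
d7 = 22/3
d8 = 427/15
d9 = 253/6
endpoint = (427/15, -26)

Apply edit: d3 := 11
  d6 = d5/4 + d4 = 22/3
  d7 = d6 + d4 - 7 = 22/3
  d8 = d2*3 + d7/5 = 427/15
  d9 = d3/2 + d7*4 + d6 = 253/6
Walk from origin (0, 0):
  seg 1: down by d2 = 9 → (0, -9)
  seg 2: down by d1 = 19 → (0, -28)
  seg 3: down by d4 = 7 → (0, -35)
  seg 4: up by d2 = 9 → (0, -26)
  seg 5: right by d8 = 427/15 → (427/15, -26)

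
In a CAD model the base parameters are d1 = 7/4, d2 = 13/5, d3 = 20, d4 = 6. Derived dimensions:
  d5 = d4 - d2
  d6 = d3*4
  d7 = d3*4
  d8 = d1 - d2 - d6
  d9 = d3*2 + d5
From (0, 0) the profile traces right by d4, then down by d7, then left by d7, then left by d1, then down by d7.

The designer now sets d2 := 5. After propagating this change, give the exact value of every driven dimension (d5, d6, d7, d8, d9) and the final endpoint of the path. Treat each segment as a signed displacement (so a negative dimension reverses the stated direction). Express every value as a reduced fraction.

d5 = 1
d6 = 80
d7 = 80
d8 = -333/4
d9 = 41
endpoint = (-303/4, -160)

Apply edit: d2 := 5
  d5 = d4 - d2 = 1
  d6 = d3*4 = 80
  d7 = d3*4 = 80
  d8 = d1 - d2 - d6 = -333/4
  d9 = d3*2 + d5 = 41
Walk from origin (0, 0):
  seg 1: right by d4 = 6 → (6, 0)
  seg 2: down by d7 = 80 → (6, -80)
  seg 3: left by d7 = 80 → (-74, -80)
  seg 4: left by d1 = 7/4 → (-303/4, -80)
  seg 5: down by d7 = 80 → (-303/4, -160)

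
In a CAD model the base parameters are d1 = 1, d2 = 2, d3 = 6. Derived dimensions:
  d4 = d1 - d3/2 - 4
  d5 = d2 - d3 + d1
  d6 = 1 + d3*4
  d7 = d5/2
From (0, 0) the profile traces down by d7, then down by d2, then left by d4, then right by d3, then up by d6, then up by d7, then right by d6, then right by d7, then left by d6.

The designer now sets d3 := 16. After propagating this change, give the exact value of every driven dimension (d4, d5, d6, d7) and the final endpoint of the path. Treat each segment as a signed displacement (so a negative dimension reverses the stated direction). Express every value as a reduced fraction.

Apply edit: d3 := 16
  d4 = d1 - d3/2 - 4 = -11
  d5 = d2 - d3 + d1 = -13
  d6 = 1 + d3*4 = 65
  d7 = d5/2 = -13/2
Walk from origin (0, 0):
  seg 1: down by d7 = -13/2 → (0, 13/2)
  seg 2: down by d2 = 2 → (0, 9/2)
  seg 3: left by d4 = -11 → (11, 9/2)
  seg 4: right by d3 = 16 → (27, 9/2)
  seg 5: up by d6 = 65 → (27, 139/2)
  seg 6: up by d7 = -13/2 → (27, 63)
  seg 7: right by d6 = 65 → (92, 63)
  seg 8: right by d7 = -13/2 → (171/2, 63)
  seg 9: left by d6 = 65 → (41/2, 63)

d4 = -11
d5 = -13
d6 = 65
d7 = -13/2
endpoint = (41/2, 63)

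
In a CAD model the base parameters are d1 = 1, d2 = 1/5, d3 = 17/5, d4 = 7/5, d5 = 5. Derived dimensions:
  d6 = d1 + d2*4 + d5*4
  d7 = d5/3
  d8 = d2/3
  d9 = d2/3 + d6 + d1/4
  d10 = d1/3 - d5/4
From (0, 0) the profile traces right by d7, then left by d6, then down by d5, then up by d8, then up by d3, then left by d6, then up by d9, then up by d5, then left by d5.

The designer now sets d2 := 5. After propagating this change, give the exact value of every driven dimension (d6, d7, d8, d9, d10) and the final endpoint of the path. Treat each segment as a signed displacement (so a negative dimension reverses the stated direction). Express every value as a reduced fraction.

Apply edit: d2 := 5
  d6 = d1 + d2*4 + d5*4 = 41
  d7 = d5/3 = 5/3
  d8 = d2/3 = 5/3
  d9 = d2/3 + d6 + d1/4 = 515/12
  d10 = d1/3 - d5/4 = -11/12
Walk from origin (0, 0):
  seg 1: right by d7 = 5/3 → (5/3, 0)
  seg 2: left by d6 = 41 → (-118/3, 0)
  seg 3: down by d5 = 5 → (-118/3, -5)
  seg 4: up by d8 = 5/3 → (-118/3, -10/3)
  seg 5: up by d3 = 17/5 → (-118/3, 1/15)
  seg 6: left by d6 = 41 → (-241/3, 1/15)
  seg 7: up by d9 = 515/12 → (-241/3, 2579/60)
  seg 8: up by d5 = 5 → (-241/3, 2879/60)
  seg 9: left by d5 = 5 → (-256/3, 2879/60)

d6 = 41
d7 = 5/3
d8 = 5/3
d9 = 515/12
d10 = -11/12
endpoint = (-256/3, 2879/60)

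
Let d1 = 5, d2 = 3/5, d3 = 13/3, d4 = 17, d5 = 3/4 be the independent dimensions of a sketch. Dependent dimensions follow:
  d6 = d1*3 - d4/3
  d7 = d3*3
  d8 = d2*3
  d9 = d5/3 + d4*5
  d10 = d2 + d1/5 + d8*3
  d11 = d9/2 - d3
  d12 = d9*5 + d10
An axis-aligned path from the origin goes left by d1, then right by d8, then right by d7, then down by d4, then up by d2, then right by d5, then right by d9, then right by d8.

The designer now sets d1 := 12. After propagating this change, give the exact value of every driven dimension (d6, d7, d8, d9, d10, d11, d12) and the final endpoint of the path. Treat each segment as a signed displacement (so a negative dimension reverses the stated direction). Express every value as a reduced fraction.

Apply edit: d1 := 12
  d6 = d1*3 - d4/3 = 91/3
  d7 = d3*3 = 13
  d8 = d2*3 = 9/5
  d9 = d5/3 + d4*5 = 341/4
  d10 = d2 + d1/5 + d8*3 = 42/5
  d11 = d9/2 - d3 = 919/24
  d12 = d9*5 + d10 = 8693/20
Walk from origin (0, 0):
  seg 1: left by d1 = 12 → (-12, 0)
  seg 2: right by d8 = 9/5 → (-51/5, 0)
  seg 3: right by d7 = 13 → (14/5, 0)
  seg 4: down by d4 = 17 → (14/5, -17)
  seg 5: up by d2 = 3/5 → (14/5, -82/5)
  seg 6: right by d5 = 3/4 → (71/20, -82/5)
  seg 7: right by d9 = 341/4 → (444/5, -82/5)
  seg 8: right by d8 = 9/5 → (453/5, -82/5)

d6 = 91/3
d7 = 13
d8 = 9/5
d9 = 341/4
d10 = 42/5
d11 = 919/24
d12 = 8693/20
endpoint = (453/5, -82/5)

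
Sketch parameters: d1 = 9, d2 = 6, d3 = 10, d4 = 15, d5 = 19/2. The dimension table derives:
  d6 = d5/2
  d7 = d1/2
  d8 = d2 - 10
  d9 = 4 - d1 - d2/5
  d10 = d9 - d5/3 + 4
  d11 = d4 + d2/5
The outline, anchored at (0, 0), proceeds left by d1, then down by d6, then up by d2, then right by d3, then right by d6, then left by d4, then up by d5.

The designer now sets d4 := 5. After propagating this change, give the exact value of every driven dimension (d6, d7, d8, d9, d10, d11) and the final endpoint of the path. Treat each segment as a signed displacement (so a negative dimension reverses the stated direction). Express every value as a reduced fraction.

d6 = 19/4
d7 = 9/2
d8 = -4
d9 = -31/5
d10 = -161/30
d11 = 31/5
endpoint = (3/4, 43/4)

Apply edit: d4 := 5
  d6 = d5/2 = 19/4
  d7 = d1/2 = 9/2
  d8 = d2 - 10 = -4
  d9 = 4 - d1 - d2/5 = -31/5
  d10 = d9 - d5/3 + 4 = -161/30
  d11 = d4 + d2/5 = 31/5
Walk from origin (0, 0):
  seg 1: left by d1 = 9 → (-9, 0)
  seg 2: down by d6 = 19/4 → (-9, -19/4)
  seg 3: up by d2 = 6 → (-9, 5/4)
  seg 4: right by d3 = 10 → (1, 5/4)
  seg 5: right by d6 = 19/4 → (23/4, 5/4)
  seg 6: left by d4 = 5 → (3/4, 5/4)
  seg 7: up by d5 = 19/2 → (3/4, 43/4)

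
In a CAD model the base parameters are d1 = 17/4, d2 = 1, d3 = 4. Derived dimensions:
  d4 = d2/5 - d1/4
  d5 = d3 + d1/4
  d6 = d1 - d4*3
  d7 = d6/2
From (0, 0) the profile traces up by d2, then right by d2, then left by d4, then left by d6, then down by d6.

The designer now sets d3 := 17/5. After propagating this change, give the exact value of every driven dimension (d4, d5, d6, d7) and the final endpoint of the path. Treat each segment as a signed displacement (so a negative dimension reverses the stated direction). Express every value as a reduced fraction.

Apply edit: d3 := 17/5
  d4 = d2/5 - d1/4 = -69/80
  d5 = d3 + d1/4 = 357/80
  d6 = d1 - d4*3 = 547/80
  d7 = d6/2 = 547/160
Walk from origin (0, 0):
  seg 1: up by d2 = 1 → (0, 1)
  seg 2: right by d2 = 1 → (1, 1)
  seg 3: left by d4 = -69/80 → (149/80, 1)
  seg 4: left by d6 = 547/80 → (-199/40, 1)
  seg 5: down by d6 = 547/80 → (-199/40, -467/80)

d4 = -69/80
d5 = 357/80
d6 = 547/80
d7 = 547/160
endpoint = (-199/40, -467/80)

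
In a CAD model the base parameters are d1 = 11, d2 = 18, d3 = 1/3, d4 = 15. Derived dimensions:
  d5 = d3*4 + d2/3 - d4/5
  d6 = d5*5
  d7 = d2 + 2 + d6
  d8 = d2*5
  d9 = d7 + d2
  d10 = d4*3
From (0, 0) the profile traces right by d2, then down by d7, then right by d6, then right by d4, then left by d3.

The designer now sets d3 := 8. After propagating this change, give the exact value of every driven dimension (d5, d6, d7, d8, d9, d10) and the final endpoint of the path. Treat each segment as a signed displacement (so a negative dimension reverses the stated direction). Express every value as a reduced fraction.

d5 = 35
d6 = 175
d7 = 195
d8 = 90
d9 = 213
d10 = 45
endpoint = (200, -195)

Apply edit: d3 := 8
  d5 = d3*4 + d2/3 - d4/5 = 35
  d6 = d5*5 = 175
  d7 = d2 + 2 + d6 = 195
  d8 = d2*5 = 90
  d9 = d7 + d2 = 213
  d10 = d4*3 = 45
Walk from origin (0, 0):
  seg 1: right by d2 = 18 → (18, 0)
  seg 2: down by d7 = 195 → (18, -195)
  seg 3: right by d6 = 175 → (193, -195)
  seg 4: right by d4 = 15 → (208, -195)
  seg 5: left by d3 = 8 → (200, -195)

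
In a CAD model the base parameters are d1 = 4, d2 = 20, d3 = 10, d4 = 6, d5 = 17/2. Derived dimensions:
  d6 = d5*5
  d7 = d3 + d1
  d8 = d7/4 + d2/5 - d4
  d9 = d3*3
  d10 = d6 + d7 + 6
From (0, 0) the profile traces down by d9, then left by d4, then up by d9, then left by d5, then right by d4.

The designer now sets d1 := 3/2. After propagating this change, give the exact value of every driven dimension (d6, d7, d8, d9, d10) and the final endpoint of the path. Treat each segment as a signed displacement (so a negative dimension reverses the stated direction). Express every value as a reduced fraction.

Apply edit: d1 := 3/2
  d6 = d5*5 = 85/2
  d7 = d3 + d1 = 23/2
  d8 = d7/4 + d2/5 - d4 = 7/8
  d9 = d3*3 = 30
  d10 = d6 + d7 + 6 = 60
Walk from origin (0, 0):
  seg 1: down by d9 = 30 → (0, -30)
  seg 2: left by d4 = 6 → (-6, -30)
  seg 3: up by d9 = 30 → (-6, 0)
  seg 4: left by d5 = 17/2 → (-29/2, 0)
  seg 5: right by d4 = 6 → (-17/2, 0)

d6 = 85/2
d7 = 23/2
d8 = 7/8
d9 = 30
d10 = 60
endpoint = (-17/2, 0)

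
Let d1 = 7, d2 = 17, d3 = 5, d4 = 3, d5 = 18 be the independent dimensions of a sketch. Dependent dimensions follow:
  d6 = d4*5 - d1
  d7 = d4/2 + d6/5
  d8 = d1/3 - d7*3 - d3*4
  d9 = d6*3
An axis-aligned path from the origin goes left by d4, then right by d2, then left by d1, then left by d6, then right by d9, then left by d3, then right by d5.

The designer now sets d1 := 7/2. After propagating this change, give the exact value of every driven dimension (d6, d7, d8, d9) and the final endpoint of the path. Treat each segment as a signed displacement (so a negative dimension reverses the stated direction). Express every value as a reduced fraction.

Apply edit: d1 := 7/2
  d6 = d4*5 - d1 = 23/2
  d7 = d4/2 + d6/5 = 19/5
  d8 = d1/3 - d7*3 - d3*4 = -907/30
  d9 = d6*3 = 69/2
Walk from origin (0, 0):
  seg 1: left by d4 = 3 → (-3, 0)
  seg 2: right by d2 = 17 → (14, 0)
  seg 3: left by d1 = 7/2 → (21/2, 0)
  seg 4: left by d6 = 23/2 → (-1, 0)
  seg 5: right by d9 = 69/2 → (67/2, 0)
  seg 6: left by d3 = 5 → (57/2, 0)
  seg 7: right by d5 = 18 → (93/2, 0)

d6 = 23/2
d7 = 19/5
d8 = -907/30
d9 = 69/2
endpoint = (93/2, 0)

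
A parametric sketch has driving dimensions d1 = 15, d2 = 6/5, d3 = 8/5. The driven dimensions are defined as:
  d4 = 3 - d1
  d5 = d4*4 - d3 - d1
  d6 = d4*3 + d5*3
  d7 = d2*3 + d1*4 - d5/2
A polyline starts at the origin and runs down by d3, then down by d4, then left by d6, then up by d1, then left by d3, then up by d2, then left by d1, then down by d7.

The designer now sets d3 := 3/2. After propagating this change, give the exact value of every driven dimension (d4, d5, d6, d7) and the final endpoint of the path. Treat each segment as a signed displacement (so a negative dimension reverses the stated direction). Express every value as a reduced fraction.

Apply edit: d3 := 3/2
  d4 = 3 - d1 = -12
  d5 = d4*4 - d3 - d1 = -129/2
  d6 = d4*3 + d5*3 = -459/2
  d7 = d2*3 + d1*4 - d5/2 = 1917/20
Walk from origin (0, 0):
  seg 1: down by d3 = 3/2 → (0, -3/2)
  seg 2: down by d4 = -12 → (0, 21/2)
  seg 3: left by d6 = -459/2 → (459/2, 21/2)
  seg 4: up by d1 = 15 → (459/2, 51/2)
  seg 5: left by d3 = 3/2 → (228, 51/2)
  seg 6: up by d2 = 6/5 → (228, 267/10)
  seg 7: left by d1 = 15 → (213, 267/10)
  seg 8: down by d7 = 1917/20 → (213, -1383/20)

d4 = -12
d5 = -129/2
d6 = -459/2
d7 = 1917/20
endpoint = (213, -1383/20)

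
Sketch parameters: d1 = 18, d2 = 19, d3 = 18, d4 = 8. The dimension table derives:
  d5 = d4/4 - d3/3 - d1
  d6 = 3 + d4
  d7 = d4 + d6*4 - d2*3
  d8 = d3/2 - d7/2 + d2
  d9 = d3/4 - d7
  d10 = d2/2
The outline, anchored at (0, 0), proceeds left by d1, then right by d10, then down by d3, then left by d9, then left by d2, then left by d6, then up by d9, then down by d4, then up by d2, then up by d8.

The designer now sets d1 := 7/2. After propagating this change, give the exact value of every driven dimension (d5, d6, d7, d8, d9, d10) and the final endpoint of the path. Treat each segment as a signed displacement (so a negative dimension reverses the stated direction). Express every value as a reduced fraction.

Apply edit: d1 := 7/2
  d5 = d4/4 - d3/3 - d1 = -15/2
  d6 = 3 + d4 = 11
  d7 = d4 + d6*4 - d2*3 = -5
  d8 = d3/2 - d7/2 + d2 = 61/2
  d9 = d3/4 - d7 = 19/2
  d10 = d2/2 = 19/2
Walk from origin (0, 0):
  seg 1: left by d1 = 7/2 → (-7/2, 0)
  seg 2: right by d10 = 19/2 → (6, 0)
  seg 3: down by d3 = 18 → (6, -18)
  seg 4: left by d9 = 19/2 → (-7/2, -18)
  seg 5: left by d2 = 19 → (-45/2, -18)
  seg 6: left by d6 = 11 → (-67/2, -18)
  seg 7: up by d9 = 19/2 → (-67/2, -17/2)
  seg 8: down by d4 = 8 → (-67/2, -33/2)
  seg 9: up by d2 = 19 → (-67/2, 5/2)
  seg 10: up by d8 = 61/2 → (-67/2, 33)

d5 = -15/2
d6 = 11
d7 = -5
d8 = 61/2
d9 = 19/2
d10 = 19/2
endpoint = (-67/2, 33)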